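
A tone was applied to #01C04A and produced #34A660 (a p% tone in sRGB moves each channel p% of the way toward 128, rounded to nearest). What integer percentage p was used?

40%

#01C04A is rgb(1, 192, 74); #34A660 is rgb(52, 166, 96).
On the R channel (widest range): 52 ≈ 1 + (p/100)(128 − 1), so p ≈ 100×(52 − 1)/(128 − 1) = 5100/127 = 40.16.
p = 40 reproduces all three channels after rounding.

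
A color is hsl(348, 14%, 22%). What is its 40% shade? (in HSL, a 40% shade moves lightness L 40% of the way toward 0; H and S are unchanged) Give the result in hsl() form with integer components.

L moves 40% from 22 toward 0: 22 − 8.8 = 13.2 → 13.
H and S are unchanged.

hsl(348, 14%, 13%)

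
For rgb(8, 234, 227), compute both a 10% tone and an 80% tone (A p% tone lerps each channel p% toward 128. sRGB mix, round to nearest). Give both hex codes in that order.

10% tone:
  R: 8 + 12 = 20 → 20
  G: 234 + 0.1×(128−234) = 234 − 10.6 = 223.4 → 223
  B: 227 − 9.9 = 217.1 → 217
  → #14DFD9
80% tone:
  R: 8 + 0.8×(128−8) = 8 + 96 = 104 → 104
  G: 234 + 0.8×(128−234) = 234 − 84.8 = 149.2 → 149
  B: 227 − 79.2 = 147.8 → 148
  → #689594

#14DFD9, #689594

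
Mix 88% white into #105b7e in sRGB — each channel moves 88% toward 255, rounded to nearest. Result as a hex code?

#105b7e is rgb(16, 91, 126).
Per channel, c → c + 0.88(255 − c):
  R: 16 + 210.32 = 226.32 → 226
  G: 91 + 144.32 = 235.32 → 235
  B: 126 + 0.88×(255−126) = 126 + 113.52 = 239.52 → 240
rgb(226, 235, 240) = #e2ebf0.

#e2ebf0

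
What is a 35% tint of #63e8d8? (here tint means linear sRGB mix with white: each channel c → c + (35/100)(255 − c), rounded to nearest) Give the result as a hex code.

#9af0e6

#63e8d8 is rgb(99, 232, 216).
A 35% tint moves each channel 35% toward 255:
  R: 99 + 0.35×(255−99) = 99 + 54.6 = 153.6 → 154
  G: 232 + 0.35×(255−232) = 232 + 8.05 = 240.05 → 240
  B: 216 + 0.35×(255−216) = 216 + 13.65 = 229.65 → 230
rgb(154, 240, 230) = #9af0e6.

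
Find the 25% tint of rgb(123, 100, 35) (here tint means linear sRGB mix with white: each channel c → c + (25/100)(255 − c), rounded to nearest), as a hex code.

#9C8B5A

A 25% tint moves each channel 25% toward 255:
  R: 123 + 0.25×(255−123) = 123 + 33 = 156 → 156
  G: 100 + 0.25×(255−100) = 100 + 38.75 = 138.75 → 139
  B: 35 + 0.25×(255−35) = 35 + 55 = 90 → 90
rgb(156, 139, 90) = #9C8B5A.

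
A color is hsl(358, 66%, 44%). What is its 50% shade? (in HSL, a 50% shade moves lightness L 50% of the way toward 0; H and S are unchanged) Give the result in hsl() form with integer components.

hsl(358, 66%, 22%)

L moves 50% from 44 toward 0: 44 − 22 = 22 → 22.
H and S are unchanged.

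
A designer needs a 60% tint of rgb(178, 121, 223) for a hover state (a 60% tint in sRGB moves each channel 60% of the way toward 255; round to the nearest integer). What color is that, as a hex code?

#e0c9f2

Lerp each channel 60% toward 255:
  R: 178 + 0.6×(255−178) = 178 + 46.2 = 224.2 → 224
  G: 121 + 80.4 = 201.4 → 201
  B: 223 + 19.2 = 242.2 → 242
rgb(224, 201, 242) = #e0c9f2.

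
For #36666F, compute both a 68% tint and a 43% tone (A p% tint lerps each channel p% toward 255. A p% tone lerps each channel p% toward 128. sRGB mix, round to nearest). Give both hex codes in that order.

#36666F is rgb(54, 102, 111).
68% tint:
  R: 54 + 0.68×(255−54) = 54 + 136.68 = 190.68 → 191
  G: 102 + 0.68×(255−102) = 102 + 104.04 = 206.04 → 206
  B: 111 + 0.68×(255−111) = 111 + 97.92 = 208.92 → 209
  → #BFCED1
43% tone:
  R: 54 + 0.43×(128−54) = 54 + 31.82 = 85.82 → 86
  G: 102 + 0.43×(128−102) = 102 + 11.18 = 113.18 → 113
  B: 111 + 0.43×(128−111) = 111 + 7.31 = 118.31 → 118
  → #567176

#BFCED1, #567176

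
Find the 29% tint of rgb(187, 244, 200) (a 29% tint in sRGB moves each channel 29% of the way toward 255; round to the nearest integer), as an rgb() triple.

rgb(207, 247, 216)

Per channel, c → c + 0.29(255 − c):
  R: 187 + 19.72 = 206.72 → 207
  G: 244 + 3.19 = 247.19 → 247
  B: 200 + 0.29×(255−200) = 200 + 15.95 = 215.95 → 216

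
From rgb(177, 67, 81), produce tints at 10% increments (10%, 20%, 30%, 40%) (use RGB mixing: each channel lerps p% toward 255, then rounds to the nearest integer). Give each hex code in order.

10%: (177 + 7.8 = 184.8→185, 67 + 18.8 = 85.8→86, 81 + 17.4 = 98.4→98) → #b95662
20%: (177 + 15.6 = 192.6→193, 67 + 37.6 = 104.6→105, 81 + 34.8 = 115.8→116) → #c16974
30%: (177 + 23.4 = 200.4→200, 67 + 56.4 = 123.4→123, 81 + 52.2 = 133.2→133) → #c87b85
40%: (177 + 31.2 = 208.2→208, 67 + 75.2 = 142.2→142, 81 + 69.6 = 150.6→151) → #d08e97

#b95662, #c16974, #c87b85, #d08e97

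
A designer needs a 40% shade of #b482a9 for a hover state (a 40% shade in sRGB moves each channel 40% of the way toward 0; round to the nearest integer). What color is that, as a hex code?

#6c4e65

#b482a9 is rgb(180, 130, 169).
A 40% shade moves each channel 40% toward 0:
  R: 180 + 0.4×(0−180) = 180 − 72 = 108 → 108
  G: 130 + 0.4×(0−130) = 130 − 52 = 78 → 78
  B: 169 − 67.6 = 101.4 → 101
rgb(108, 78, 101) = #6c4e65.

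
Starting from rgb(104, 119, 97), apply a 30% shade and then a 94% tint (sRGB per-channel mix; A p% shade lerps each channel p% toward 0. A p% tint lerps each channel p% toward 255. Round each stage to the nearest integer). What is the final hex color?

Per channel, c → c + 0.3(0 − c):
  R: 104 − 31.2 = 72.8 → 73
  G: 119 − 35.7 = 83.3 → 83
  B: 97 − 29.1 = 67.9 → 68
After the shade: rgb(73, 83, 68) = #495344.
Per channel, c → c + 0.94(255 − c):
  R: 73 + 0.94×(255−73) = 73 + 171.08 = 244.08 → 244
  G: 83 + 0.94×(255−83) = 83 + 161.68 = 244.68 → 245
  B: 68 + 175.78 = 243.78 → 244
rgb(244, 245, 244) = #F4F5F4.

#F4F5F4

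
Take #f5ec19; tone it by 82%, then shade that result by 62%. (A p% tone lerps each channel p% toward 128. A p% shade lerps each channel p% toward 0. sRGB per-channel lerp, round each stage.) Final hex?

#393829

#f5ec19 is rgb(245, 236, 25).
Per channel, c → c + 0.82(128 − c):
  R: 245 + 0.82×(128−245) = 245 − 95.94 = 149.06 → 149
  G: 236 − 88.56 = 147.44 → 147
  B: 25 + 84.46 = 109.46 → 109
After the tone: rgb(149, 147, 109) = #95936d.
Per channel, c → c + 0.62(0 − c):
  R: 149 + 0.62×(0−149) = 149 − 92.38 = 56.62 → 57
  G: 147 − 91.14 = 55.86 → 56
  B: 109 + 0.62×(0−109) = 109 − 67.58 = 41.42 → 41
rgb(57, 56, 41) = #393829.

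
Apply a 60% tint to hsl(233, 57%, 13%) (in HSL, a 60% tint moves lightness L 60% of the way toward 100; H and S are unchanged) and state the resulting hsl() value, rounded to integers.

L moves 60% from 13 toward 100: 13 + 52.2 = 65.2 → 65.
H and S are unchanged.

hsl(233, 57%, 65%)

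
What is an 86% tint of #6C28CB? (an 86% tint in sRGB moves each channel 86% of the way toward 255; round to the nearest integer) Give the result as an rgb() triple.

rgb(234, 225, 248)

#6C28CB is rgb(108, 40, 203).
Lerp each channel 86% toward 255:
  R: 108 + 0.86×(255−108) = 108 + 126.42 = 234.42 → 234
  G: 40 + 0.86×(255−40) = 40 + 184.9 = 224.9 → 225
  B: 203 + 44.72 = 247.72 → 248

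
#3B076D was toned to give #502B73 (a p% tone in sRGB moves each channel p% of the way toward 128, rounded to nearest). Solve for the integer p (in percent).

#3B076D is rgb(59, 7, 109); #502B73 is rgb(80, 43, 115).
On the G channel (widest range): 43 ≈ 7 + (p/100)(128 − 7), so p ≈ 100×(43 − 7)/(128 − 7) = 3600/121 = 29.75.
p = 30 reproduces all three channels after rounding.

30%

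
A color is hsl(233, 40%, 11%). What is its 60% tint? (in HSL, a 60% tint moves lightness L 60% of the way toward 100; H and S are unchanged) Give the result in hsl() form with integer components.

L moves 60% from 11 toward 100: 11 + 53.4 = 64.4 → 64.
H and S are unchanged.

hsl(233, 40%, 64%)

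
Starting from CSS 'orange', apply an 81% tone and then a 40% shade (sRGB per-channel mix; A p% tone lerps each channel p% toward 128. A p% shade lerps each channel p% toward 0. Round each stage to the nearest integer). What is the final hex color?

CSS orange is rgb(255, 165, 0).
Per channel, c → c + 0.81(128 − c):
  R: 255 − 102.87 = 152.13 → 152
  G: 165 + 0.81×(128−165) = 165 − 29.97 = 135.03 → 135
  B: 0 + 103.68 = 103.68 → 104
After the tone: rgb(152, 135, 104) = #988768.
Lerp each channel 40% toward 0:
  R: 152 + 0.4×(0−152) = 152 − 60.8 = 91.2 → 91
  G: 135 + 0.4×(0−135) = 135 − 54 = 81 → 81
  B: 104 + 0.4×(0−104) = 104 − 41.6 = 62.4 → 62
rgb(91, 81, 62) = #5B513E.

#5B513E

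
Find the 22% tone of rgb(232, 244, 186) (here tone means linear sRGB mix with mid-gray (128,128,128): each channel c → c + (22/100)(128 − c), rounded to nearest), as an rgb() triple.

rgb(209, 218, 173)

Per channel, c → c + 0.22(128 − c):
  R: 232 + 0.22×(128−232) = 232 − 22.88 = 209.12 → 209
  G: 244 − 25.52 = 218.48 → 218
  B: 186 − 12.76 = 173.24 → 173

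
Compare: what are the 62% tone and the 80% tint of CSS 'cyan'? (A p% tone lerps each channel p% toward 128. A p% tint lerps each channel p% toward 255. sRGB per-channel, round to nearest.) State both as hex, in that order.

#4FB0B0, #CCFFFF

CSS cyan is rgb(0, 255, 255).
62% tone:
  R: 0 + 79.36 = 79.36 → 79
  G: 255 + 0.62×(128−255) = 255 − 78.74 = 176.26 → 176
  B: 255 + 0.62×(128−255) = 255 − 78.74 = 176.26 → 176
  → #4FB0B0
80% tint:
  R: 0 + 204 = 204 → 204
  G: 255 + 0 = 255 → 255
  B: 255 + 0.8×(255−255) = 255 + 0 = 255 → 255
  → #CCFFFF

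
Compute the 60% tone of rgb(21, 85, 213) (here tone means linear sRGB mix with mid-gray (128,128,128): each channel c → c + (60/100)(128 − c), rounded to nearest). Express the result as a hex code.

#556FA2

Per channel, c → c + 0.6(128 − c):
  R: 21 + 0.6×(128−21) = 21 + 64.2 = 85.2 → 85
  G: 85 + 25.8 = 110.8 → 111
  B: 213 + 0.6×(128−213) = 213 − 51 = 162 → 162
rgb(85, 111, 162) = #556FA2.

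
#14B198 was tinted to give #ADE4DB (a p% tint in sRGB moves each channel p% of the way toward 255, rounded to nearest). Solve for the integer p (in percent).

65%

#14B198 is rgb(20, 177, 152); #ADE4DB is rgb(173, 228, 219).
On the R channel (widest range): 173 ≈ 20 + (p/100)(255 − 20), so p ≈ 100×(173 − 20)/(255 − 20) = 15300/235 = 65.11.
p = 65 reproduces all three channels after rounding.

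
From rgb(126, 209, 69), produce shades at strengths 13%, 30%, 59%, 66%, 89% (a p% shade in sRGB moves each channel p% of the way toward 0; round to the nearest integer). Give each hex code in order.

#6EB63C, #589230, #34561C, #2B4717, #0E1708

13%: (126 − 16.38 = 109.62→110, 209 − 27.17 = 181.83→182, 69 − 8.97 = 60.03→60) → #6EB63C
30%: (126 − 37.8 = 88.2→88, 209 − 62.7 = 146.3→146, 69 − 20.7 = 48.3→48) → #589230
59%: (126 − 74.34 = 51.66→52, 209 − 123.31 = 85.69→86, 69 − 40.71 = 28.29→28) → #34561C
66%: (126 − 83.16 = 42.84→43, 209 − 137.94 = 71.06→71, 69 − 45.54 = 23.46→23) → #2B4717
89%: (126 − 112.14 = 13.86→14, 209 − 186.01 = 22.99→23, 69 − 61.41 = 7.59→8) → #0E1708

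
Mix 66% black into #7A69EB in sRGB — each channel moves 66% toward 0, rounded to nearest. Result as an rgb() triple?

rgb(41, 36, 80)

#7A69EB is rgb(122, 105, 235).
A 66% shade moves each channel 66% toward 0:
  R: 122 + 0.66×(0−122) = 122 − 80.52 = 41.48 → 41
  G: 105 + 0.66×(0−105) = 105 − 69.3 = 35.7 → 36
  B: 235 + 0.66×(0−235) = 235 − 155.1 = 79.9 → 80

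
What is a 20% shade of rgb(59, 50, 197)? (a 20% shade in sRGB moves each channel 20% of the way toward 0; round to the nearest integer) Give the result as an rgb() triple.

rgb(47, 40, 158)

A 20% shade moves each channel 20% toward 0:
  R: 59 + 0.2×(0−59) = 59 − 11.8 = 47.2 → 47
  G: 50 − 10 = 40 → 40
  B: 197 − 39.4 = 157.6 → 158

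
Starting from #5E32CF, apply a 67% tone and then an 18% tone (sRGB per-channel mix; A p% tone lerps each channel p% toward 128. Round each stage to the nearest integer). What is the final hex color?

#5E32CF is rgb(94, 50, 207).
Lerp each channel 67% toward 128:
  R: 94 + 22.78 = 116.78 → 117
  G: 50 + 52.26 = 102.26 → 102
  B: 207 + 0.67×(128−207) = 207 − 52.93 = 154.07 → 154
After the tone: rgb(117, 102, 154) = #75669A.
Lerp each channel 18% toward 128:
  R: 117 + 0.18×(128−117) = 117 + 1.98 = 118.98 → 119
  G: 102 + 0.18×(128−102) = 102 + 4.68 = 106.68 → 107
  B: 154 − 4.68 = 149.32 → 149
rgb(119, 107, 149) = #776B95.

#776B95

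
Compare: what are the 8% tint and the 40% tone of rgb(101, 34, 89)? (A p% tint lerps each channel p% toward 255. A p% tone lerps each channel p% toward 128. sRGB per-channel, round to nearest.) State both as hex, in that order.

8% tint:
  R: 101 + 0.08×(255−101) = 101 + 12.32 = 113.32 → 113
  G: 34 + 17.68 = 51.68 → 52
  B: 89 + 0.08×(255−89) = 89 + 13.28 = 102.28 → 102
  → #713466
40% tone:
  R: 101 + 0.4×(128−101) = 101 + 10.8 = 111.8 → 112
  G: 34 + 0.4×(128−34) = 34 + 37.6 = 71.6 → 72
  B: 89 + 15.6 = 104.6 → 105
  → #704869

#713466, #704869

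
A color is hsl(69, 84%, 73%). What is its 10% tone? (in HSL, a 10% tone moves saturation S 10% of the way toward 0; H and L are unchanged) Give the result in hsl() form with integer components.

hsl(69, 76%, 73%)

S moves 10% from 84 toward 0: 84 − 8.4 = 75.6 → 76.
H and L are unchanged.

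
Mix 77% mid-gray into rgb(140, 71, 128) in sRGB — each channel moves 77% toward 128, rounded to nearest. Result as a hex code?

#837380

Lerp each channel 77% toward 128:
  R: 140 + 0.77×(128−140) = 140 − 9.24 = 130.76 → 131
  G: 71 + 43.89 = 114.89 → 115
  B: 128 + 0.77×(128−128) = 128 + 0 = 128 → 128
rgb(131, 115, 128) = #837380.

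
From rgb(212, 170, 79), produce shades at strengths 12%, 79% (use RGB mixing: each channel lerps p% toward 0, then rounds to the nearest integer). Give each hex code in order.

#BB9646, #2D2411

12%: (212 − 25.44 = 186.56→187, 170 − 20.4 = 149.6→150, 79 − 9.48 = 69.52→70) → #BB9646
79%: (212 − 167.48 = 44.52→45, 170 − 134.3 = 35.7→36, 79 − 62.41 = 16.59→17) → #2D2411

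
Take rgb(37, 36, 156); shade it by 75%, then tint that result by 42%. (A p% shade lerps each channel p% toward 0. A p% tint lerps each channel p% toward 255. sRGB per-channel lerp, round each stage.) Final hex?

#707082

Per channel, c → c + 0.75(0 − c):
  R: 37 + 0.75×(0−37) = 37 − 27.75 = 9.25 → 9
  G: 36 + 0.75×(0−36) = 36 − 27 = 9 → 9
  B: 156 − 117 = 39 → 39
After the shade: rgb(9, 9, 39) = #090927.
Lerp each channel 42% toward 255:
  R: 9 + 0.42×(255−9) = 9 + 103.32 = 112.32 → 112
  G: 9 + 0.42×(255−9) = 9 + 103.32 = 112.32 → 112
  B: 39 + 90.72 = 129.72 → 130
rgb(112, 112, 130) = #707082.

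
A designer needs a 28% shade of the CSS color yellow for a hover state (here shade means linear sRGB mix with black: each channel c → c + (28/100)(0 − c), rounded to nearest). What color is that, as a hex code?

#B8B800

CSS yellow is rgb(255, 255, 0).
A 28% shade moves each channel 28% toward 0:
  R: 255 + 0.28×(0−255) = 255 − 71.4 = 183.6 → 184
  G: 255 + 0.28×(0−255) = 255 − 71.4 = 183.6 → 184
  B: 0 + 0 = 0 → 0
rgb(184, 184, 0) = #B8B800.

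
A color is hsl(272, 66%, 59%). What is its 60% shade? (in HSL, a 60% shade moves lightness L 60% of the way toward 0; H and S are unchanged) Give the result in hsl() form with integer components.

L moves 60% from 59 toward 0: 59 − 35.4 = 23.6 → 24.
H and S are unchanged.

hsl(272, 66%, 24%)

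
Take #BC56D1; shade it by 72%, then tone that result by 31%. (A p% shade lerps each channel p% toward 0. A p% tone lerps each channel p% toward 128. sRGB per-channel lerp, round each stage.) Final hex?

#BC56D1 is rgb(188, 86, 209).
Per channel, c → c + 0.72(0 − c):
  R: 188 − 135.36 = 52.64 → 53
  G: 86 + 0.72×(0−86) = 86 − 61.92 = 24.08 → 24
  B: 209 + 0.72×(0−209) = 209 − 150.48 = 58.52 → 59
After the shade: rgb(53, 24, 59) = #35183B.
A 31% tone moves each channel 31% toward 128:
  R: 53 + 0.31×(128−53) = 53 + 23.25 = 76.25 → 76
  G: 24 + 0.31×(128−24) = 24 + 32.24 = 56.24 → 56
  B: 59 + 21.39 = 80.39 → 80
rgb(76, 56, 80) = #4C3850.

#4C3850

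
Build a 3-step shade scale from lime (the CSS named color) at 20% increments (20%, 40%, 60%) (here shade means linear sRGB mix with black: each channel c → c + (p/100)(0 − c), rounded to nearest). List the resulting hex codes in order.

#00CC00, #009900, #006600

CSS lime is rgb(0, 255, 0).
20%: (0→0, 255 − 51 = 204→204, 0→0) → #00CC00
40%: (0→0, 255 − 102 = 153→153, 0→0) → #009900
60%: (0→0, 255 − 153 = 102→102, 0→0) → #006600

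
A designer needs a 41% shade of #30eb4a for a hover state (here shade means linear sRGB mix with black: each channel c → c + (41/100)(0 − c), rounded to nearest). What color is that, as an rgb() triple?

#30eb4a is rgb(48, 235, 74).
Per channel, c → c + 0.41(0 − c):
  R: 48 − 19.68 = 28.32 → 28
  G: 235 + 0.41×(0−235) = 235 − 96.35 = 138.65 → 139
  B: 74 − 30.34 = 43.66 → 44

rgb(28, 139, 44)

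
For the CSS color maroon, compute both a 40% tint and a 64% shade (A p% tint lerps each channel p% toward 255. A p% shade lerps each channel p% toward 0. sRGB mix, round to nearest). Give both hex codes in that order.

#B36666, #2E0000

CSS maroon is rgb(128, 0, 0).
40% tint:
  R: 128 + 0.4×(255−128) = 128 + 50.8 = 178.8 → 179
  G: 0 + 102 = 102 → 102
  B: 0 + 102 = 102 → 102
  → #B36666
64% shade:
  R: 128 − 81.92 = 46.08 → 46
  G: 0 + 0.64×(0−0) = 0 + 0 = 0 → 0
  B: 0 + 0.64×(0−0) = 0 + 0 = 0 → 0
  → #2E0000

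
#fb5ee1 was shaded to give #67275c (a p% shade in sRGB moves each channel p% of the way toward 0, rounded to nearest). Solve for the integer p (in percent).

#fb5ee1 is rgb(251, 94, 225); #67275c is rgb(103, 39, 92).
On the R channel (widest range): 103 ≈ 251 + (p/100)(0 − 251), so p ≈ 100×(103 − 251)/(0 − 251) = -14800/-251 = 58.96.
p = 59 reproduces all three channels after rounding.

59%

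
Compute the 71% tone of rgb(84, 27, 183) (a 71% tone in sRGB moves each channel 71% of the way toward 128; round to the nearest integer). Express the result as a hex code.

#736390

Per channel, c → c + 0.71(128 − c):
  R: 84 + 0.71×(128−84) = 84 + 31.24 = 115.24 → 115
  G: 27 + 71.71 = 98.71 → 99
  B: 183 − 39.05 = 143.95 → 144
rgb(115, 99, 144) = #736390.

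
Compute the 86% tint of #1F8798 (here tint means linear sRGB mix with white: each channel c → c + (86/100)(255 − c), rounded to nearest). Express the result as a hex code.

#1F8798 is rgb(31, 135, 152).
Lerp each channel 86% toward 255:
  R: 31 + 0.86×(255−31) = 31 + 192.64 = 223.64 → 224
  G: 135 + 0.86×(255−135) = 135 + 103.2 = 238.2 → 238
  B: 152 + 88.58 = 240.58 → 241
rgb(224, 238, 241) = #E0EEF1.

#E0EEF1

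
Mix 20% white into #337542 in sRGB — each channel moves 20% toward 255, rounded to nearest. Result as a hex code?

#337542 is rgb(51, 117, 66).
A 20% tint moves each channel 20% toward 255:
  R: 51 + 0.2×(255−51) = 51 + 40.8 = 91.8 → 92
  G: 117 + 0.2×(255−117) = 117 + 27.6 = 144.6 → 145
  B: 66 + 0.2×(255−66) = 66 + 37.8 = 103.8 → 104
rgb(92, 145, 104) = #5c9168.

#5c9168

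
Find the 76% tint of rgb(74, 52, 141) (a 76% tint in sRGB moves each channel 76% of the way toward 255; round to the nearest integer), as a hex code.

Per channel, c → c + 0.76(255 − c):
  R: 74 + 0.76×(255−74) = 74 + 137.56 = 211.56 → 212
  G: 52 + 0.76×(255−52) = 52 + 154.28 = 206.28 → 206
  B: 141 + 0.76×(255−141) = 141 + 86.64 = 227.64 → 228
rgb(212, 206, 228) = #d4cee4.

#d4cee4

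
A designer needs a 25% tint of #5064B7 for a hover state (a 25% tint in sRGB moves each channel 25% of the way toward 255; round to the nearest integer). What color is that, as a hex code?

#7C8BC9

#5064B7 is rgb(80, 100, 183).
Per channel, c → c + 0.25(255 − c):
  R: 80 + 0.25×(255−80) = 80 + 43.75 = 123.75 → 124
  G: 100 + 38.75 = 138.75 → 139
  B: 183 + 0.25×(255−183) = 183 + 18 = 201 → 201
rgb(124, 139, 201) = #7C8BC9.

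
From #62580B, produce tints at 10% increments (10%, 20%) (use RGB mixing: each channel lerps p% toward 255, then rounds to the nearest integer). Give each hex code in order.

#62580B is rgb(98, 88, 11).
10%: (98 + 15.7 = 113.7→114, 88 + 16.7 = 104.7→105, 11 + 24.4 = 35.4→35) → #726923
20%: (98 + 31.4 = 129.4→129, 88 + 33.4 = 121.4→121, 11 + 48.8 = 59.8→60) → #81793C

#726923, #81793C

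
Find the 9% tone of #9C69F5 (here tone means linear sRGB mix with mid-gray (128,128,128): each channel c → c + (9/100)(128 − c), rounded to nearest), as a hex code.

#996BEA

#9C69F5 is rgb(156, 105, 245).
A 9% tone moves each channel 9% toward 128:
  R: 156 − 2.52 = 153.48 → 153
  G: 105 + 2.07 = 107.07 → 107
  B: 245 − 10.53 = 234.47 → 234
rgb(153, 107, 234) = #996BEA.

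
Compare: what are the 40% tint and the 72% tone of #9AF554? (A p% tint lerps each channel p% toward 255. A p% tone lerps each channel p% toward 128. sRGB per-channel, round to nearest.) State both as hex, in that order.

#C2F998, #87A174

#9AF554 is rgb(154, 245, 84).
40% tint:
  R: 154 + 40.4 = 194.4 → 194
  G: 245 + 0.4×(255−245) = 245 + 4 = 249 → 249
  B: 84 + 68.4 = 152.4 → 152
  → #C2F998
72% tone:
  R: 154 − 18.72 = 135.28 → 135
  G: 245 + 0.72×(128−245) = 245 − 84.24 = 160.76 → 161
  B: 84 + 0.72×(128−84) = 84 + 31.68 = 115.68 → 116
  → #87A174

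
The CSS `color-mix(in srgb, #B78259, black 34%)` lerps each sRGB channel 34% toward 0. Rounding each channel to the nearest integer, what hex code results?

#79563B

#B78259 is rgb(183, 130, 89).
Lerp each channel 34% toward 0:
  R: 183 + 0.34×(0−183) = 183 − 62.22 = 120.78 → 121
  G: 130 − 44.2 = 85.8 → 86
  B: 89 + 0.34×(0−89) = 89 − 30.26 = 58.74 → 59
rgb(121, 86, 59) = #79563B.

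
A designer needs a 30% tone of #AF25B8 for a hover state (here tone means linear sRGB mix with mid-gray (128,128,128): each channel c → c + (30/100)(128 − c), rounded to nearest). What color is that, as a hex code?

#AF25B8 is rgb(175, 37, 184).
A 30% tone moves each channel 30% toward 128:
  R: 175 + 0.3×(128−175) = 175 − 14.1 = 160.9 → 161
  G: 37 + 0.3×(128−37) = 37 + 27.3 = 64.3 → 64
  B: 184 − 16.8 = 167.2 → 167
rgb(161, 64, 167) = #A140A7.

#A140A7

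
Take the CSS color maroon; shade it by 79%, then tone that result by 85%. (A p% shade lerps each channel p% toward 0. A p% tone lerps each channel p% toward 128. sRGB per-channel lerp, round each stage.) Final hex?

CSS maroon is rgb(128, 0, 0).
Per channel, c → c + 0.79(0 − c):
  R: 128 + 0.79×(0−128) = 128 − 101.12 = 26.88 → 27
  G: 0 + 0.79×(0−0) = 0 + 0 = 0 → 0
  B: 0 + 0.79×(0−0) = 0 + 0 = 0 → 0
After the shade: rgb(27, 0, 0) = #1b0000.
Per channel, c → c + 0.85(128 − c):
  R: 27 + 0.85×(128−27) = 27 + 85.85 = 112.85 → 113
  G: 0 + 108.8 = 108.8 → 109
  B: 0 + 0.85×(128−0) = 0 + 108.8 = 108.8 → 109
rgb(113, 109, 109) = #716d6d.

#716d6d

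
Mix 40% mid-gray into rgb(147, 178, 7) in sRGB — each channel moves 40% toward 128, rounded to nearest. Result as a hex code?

A 40% tone moves each channel 40% toward 128:
  R: 147 + 0.4×(128−147) = 147 − 7.6 = 139.4 → 139
  G: 178 − 20 = 158 → 158
  B: 7 + 0.4×(128−7) = 7 + 48.4 = 55.4 → 55
rgb(139, 158, 55) = #8B9E37.

#8B9E37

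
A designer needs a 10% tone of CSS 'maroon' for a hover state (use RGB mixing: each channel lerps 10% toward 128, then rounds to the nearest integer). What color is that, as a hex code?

CSS maroon is rgb(128, 0, 0).
A 10% tone moves each channel 10% toward 128:
  R: 128 + 0 = 128 → 128
  G: 0 + 0.1×(128−0) = 0 + 12.8 = 12.8 → 13
  B: 0 + 12.8 = 12.8 → 13
rgb(128, 13, 13) = #800D0D.

#800D0D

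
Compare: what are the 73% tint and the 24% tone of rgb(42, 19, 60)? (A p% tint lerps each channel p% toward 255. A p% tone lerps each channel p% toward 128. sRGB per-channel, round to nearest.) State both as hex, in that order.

#C5BFCA, #3F2D4C

73% tint:
  R: 42 + 155.49 = 197.49 → 197
  G: 19 + 172.28 = 191.28 → 191
  B: 60 + 0.73×(255−60) = 60 + 142.35 = 202.35 → 202
  → #C5BFCA
24% tone:
  R: 42 + 0.24×(128−42) = 42 + 20.64 = 62.64 → 63
  G: 19 + 26.16 = 45.16 → 45
  B: 60 + 0.24×(128−60) = 60 + 16.32 = 76.32 → 76
  → #3F2D4C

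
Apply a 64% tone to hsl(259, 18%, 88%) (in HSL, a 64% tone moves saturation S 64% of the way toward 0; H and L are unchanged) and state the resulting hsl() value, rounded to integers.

hsl(259, 6%, 88%)

S moves 64% from 18 toward 0: 18 − 11.52 = 6.48 → 6.
H and L are unchanged.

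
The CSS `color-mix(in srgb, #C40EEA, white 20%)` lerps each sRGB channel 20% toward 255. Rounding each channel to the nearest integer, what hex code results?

#C40EEA is rgb(196, 14, 234).
A 20% tint moves each channel 20% toward 255:
  R: 196 + 0.2×(255−196) = 196 + 11.8 = 207.8 → 208
  G: 14 + 0.2×(255−14) = 14 + 48.2 = 62.2 → 62
  B: 234 + 4.2 = 238.2 → 238
rgb(208, 62, 238) = #D03EEE.

#D03EEE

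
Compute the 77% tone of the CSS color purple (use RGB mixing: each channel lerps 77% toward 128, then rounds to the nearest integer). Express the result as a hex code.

#806380

CSS purple is rgb(128, 0, 128).
A 77% tone moves each channel 77% toward 128:
  R: 128 + 0.77×(128−128) = 128 + 0 = 128 → 128
  G: 0 + 98.56 = 98.56 → 99
  B: 128 + 0.77×(128−128) = 128 + 0 = 128 → 128
rgb(128, 99, 128) = #806380.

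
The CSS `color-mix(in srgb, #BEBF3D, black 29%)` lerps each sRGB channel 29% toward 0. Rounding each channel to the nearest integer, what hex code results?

#87882B

#BEBF3D is rgb(190, 191, 61).
Lerp each channel 29% toward 0:
  R: 190 − 55.1 = 134.9 → 135
  G: 191 + 0.29×(0−191) = 191 − 55.39 = 135.61 → 136
  B: 61 + 0.29×(0−61) = 61 − 17.69 = 43.31 → 43
rgb(135, 136, 43) = #87882B.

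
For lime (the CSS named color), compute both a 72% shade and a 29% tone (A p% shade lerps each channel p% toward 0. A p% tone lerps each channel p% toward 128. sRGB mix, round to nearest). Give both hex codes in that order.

CSS lime is rgb(0, 255, 0).
72% shade:
  R: 0 + 0 = 0 → 0
  G: 255 − 183.6 = 71.4 → 71
  B: 0 + 0.72×(0−0) = 0 + 0 = 0 → 0
  → #004700
29% tone:
  R: 0 + 37.12 = 37.12 → 37
  G: 255 + 0.29×(128−255) = 255 − 36.83 = 218.17 → 218
  B: 0 + 0.29×(128−0) = 0 + 37.12 = 37.12 → 37
  → #25da25

#004700, #25da25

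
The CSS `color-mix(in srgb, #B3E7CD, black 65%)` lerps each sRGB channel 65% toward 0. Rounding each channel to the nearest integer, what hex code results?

#3F5148

#B3E7CD is rgb(179, 231, 205).
A 65% shade moves each channel 65% toward 0:
  R: 179 + 0.65×(0−179) = 179 − 116.35 = 62.65 → 63
  G: 231 − 150.15 = 80.85 → 81
  B: 205 + 0.65×(0−205) = 205 − 133.25 = 71.75 → 72
rgb(63, 81, 72) = #3F5148.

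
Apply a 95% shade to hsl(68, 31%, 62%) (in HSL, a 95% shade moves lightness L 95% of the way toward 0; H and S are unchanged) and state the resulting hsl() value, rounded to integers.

L moves 95% from 62 toward 0: 62 − 58.9 = 3.1 → 3.
H and S are unchanged.

hsl(68, 31%, 3%)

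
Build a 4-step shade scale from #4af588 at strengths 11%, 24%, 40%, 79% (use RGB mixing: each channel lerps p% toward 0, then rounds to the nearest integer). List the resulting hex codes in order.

#42da79, #38ba67, #2c9352, #10331d

#4af588 is rgb(74, 245, 136).
11%: (74 − 8.14 = 65.86→66, 245 − 26.95 = 218.05→218, 136 − 14.96 = 121.04→121) → #42da79
24%: (74 − 17.76 = 56.24→56, 245 − 58.8 = 186.2→186, 136 − 32.64 = 103.36→103) → #38ba67
40%: (74 − 29.6 = 44.4→44, 245 − 98 = 147→147, 136 − 54.4 = 81.6→82) → #2c9352
79%: (74 − 58.46 = 15.54→16, 245 − 193.55 = 51.45→51, 136 − 107.44 = 28.56→29) → #10331d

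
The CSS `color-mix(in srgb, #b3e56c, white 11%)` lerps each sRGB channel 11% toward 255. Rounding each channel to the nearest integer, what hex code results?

#b3e56c is rgb(179, 229, 108).
Per channel, c → c + 0.11(255 − c):
  R: 179 + 0.11×(255−179) = 179 + 8.36 = 187.36 → 187
  G: 229 + 0.11×(255−229) = 229 + 2.86 = 231.86 → 232
  B: 108 + 0.11×(255−108) = 108 + 16.17 = 124.17 → 124
rgb(187, 232, 124) = #bbe87c.

#bbe87c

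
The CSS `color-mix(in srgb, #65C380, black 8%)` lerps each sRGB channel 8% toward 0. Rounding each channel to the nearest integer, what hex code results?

#65C380 is rgb(101, 195, 128).
Lerp each channel 8% toward 0:
  R: 101 − 8.08 = 92.92 → 93
  G: 195 − 15.6 = 179.4 → 179
  B: 128 + 0.08×(0−128) = 128 − 10.24 = 117.76 → 118
rgb(93, 179, 118) = #5DB376.

#5DB376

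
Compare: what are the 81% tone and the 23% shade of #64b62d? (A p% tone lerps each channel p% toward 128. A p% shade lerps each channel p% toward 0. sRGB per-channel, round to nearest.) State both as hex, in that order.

#64b62d is rgb(100, 182, 45).
81% tone:
  R: 100 + 0.81×(128−100) = 100 + 22.68 = 122.68 → 123
  G: 182 + 0.81×(128−182) = 182 − 43.74 = 138.26 → 138
  B: 45 + 67.23 = 112.23 → 112
  → #7b8a70
23% shade:
  R: 100 + 0.23×(0−100) = 100 − 23 = 77 → 77
  G: 182 + 0.23×(0−182) = 182 − 41.86 = 140.14 → 140
  B: 45 − 10.35 = 34.65 → 35
  → #4d8c23

#7b8a70, #4d8c23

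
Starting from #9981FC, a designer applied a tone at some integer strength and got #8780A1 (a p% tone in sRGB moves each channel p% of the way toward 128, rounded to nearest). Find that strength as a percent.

#9981FC is rgb(153, 129, 252); #8780A1 is rgb(135, 128, 161).
On the B channel (widest range): 161 ≈ 252 + (p/100)(128 − 252), so p ≈ 100×(161 − 252)/(128 − 252) = -9100/-124 = 73.39.
p = 73 reproduces all three channels after rounding.

73%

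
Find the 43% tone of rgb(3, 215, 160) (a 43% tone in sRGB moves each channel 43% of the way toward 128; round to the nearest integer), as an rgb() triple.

A 43% tone moves each channel 43% toward 128:
  R: 3 + 0.43×(128−3) = 3 + 53.75 = 56.75 → 57
  G: 215 + 0.43×(128−215) = 215 − 37.41 = 177.59 → 178
  B: 160 − 13.76 = 146.24 → 146

rgb(57, 178, 146)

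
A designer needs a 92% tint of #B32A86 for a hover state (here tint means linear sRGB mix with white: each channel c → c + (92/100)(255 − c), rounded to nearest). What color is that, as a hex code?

#B32A86 is rgb(179, 42, 134).
A 92% tint moves each channel 92% toward 255:
  R: 179 + 69.92 = 248.92 → 249
  G: 42 + 0.92×(255−42) = 42 + 195.96 = 237.96 → 238
  B: 134 + 111.32 = 245.32 → 245
rgb(249, 238, 245) = #F9EEF5.

#F9EEF5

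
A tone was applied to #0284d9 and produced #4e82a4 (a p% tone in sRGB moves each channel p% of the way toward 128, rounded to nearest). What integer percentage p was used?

#0284d9 is rgb(2, 132, 217); #4e82a4 is rgb(78, 130, 164).
On the R channel (widest range): 78 ≈ 2 + (p/100)(128 − 2), so p ≈ 100×(78 − 2)/(128 − 2) = 7600/126 = 60.32.
p = 60 reproduces all three channels after rounding.

60%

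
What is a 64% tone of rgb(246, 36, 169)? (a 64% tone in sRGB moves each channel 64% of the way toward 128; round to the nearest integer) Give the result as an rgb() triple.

Lerp each channel 64% toward 128:
  R: 246 + 0.64×(128−246) = 246 − 75.52 = 170.48 → 170
  G: 36 + 0.64×(128−36) = 36 + 58.88 = 94.88 → 95
  B: 169 + 0.64×(128−169) = 169 − 26.24 = 142.76 → 143

rgb(170, 95, 143)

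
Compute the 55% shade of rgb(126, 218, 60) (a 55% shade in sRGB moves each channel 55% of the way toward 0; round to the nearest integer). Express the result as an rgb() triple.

A 55% shade moves each channel 55% toward 0:
  R: 126 − 69.3 = 56.7 → 57
  G: 218 − 119.9 = 98.1 → 98
  B: 60 + 0.55×(0−60) = 60 − 33 = 27 → 27

rgb(57, 98, 27)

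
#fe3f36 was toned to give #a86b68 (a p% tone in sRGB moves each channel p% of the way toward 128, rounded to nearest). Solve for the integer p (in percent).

#fe3f36 is rgb(254, 63, 54); #a86b68 is rgb(168, 107, 104).
On the R channel (widest range): 168 ≈ 254 + (p/100)(128 − 254), so p ≈ 100×(168 − 254)/(128 − 254) = -8600/-126 = 68.25.
p = 68 reproduces all three channels after rounding.

68%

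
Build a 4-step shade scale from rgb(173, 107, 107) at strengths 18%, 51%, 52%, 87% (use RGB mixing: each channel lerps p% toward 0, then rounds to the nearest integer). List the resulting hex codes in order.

#8E5858, #553434, #533333, #160E0E

18%: (173 − 31.14 = 141.86→142, 107 − 19.26 = 87.74→88, 107 − 19.26 = 87.74→88) → #8E5858
51%: (173 − 88.23 = 84.77→85, 107 − 54.57 = 52.43→52, 107 − 54.57 = 52.43→52) → #553434
52%: (173 − 89.96 = 83.04→83, 107 − 55.64 = 51.36→51, 107 − 55.64 = 51.36→51) → #533333
87%: (173 − 150.51 = 22.49→22, 107 − 93.09 = 13.91→14, 107 − 93.09 = 13.91→14) → #160E0E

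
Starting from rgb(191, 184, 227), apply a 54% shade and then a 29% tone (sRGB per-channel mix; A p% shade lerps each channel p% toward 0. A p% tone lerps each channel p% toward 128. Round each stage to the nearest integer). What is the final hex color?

A 54% shade moves each channel 54% toward 0:
  R: 191 + 0.54×(0−191) = 191 − 103.14 = 87.86 → 88
  G: 184 + 0.54×(0−184) = 184 − 99.36 = 84.64 → 85
  B: 227 − 122.58 = 104.42 → 104
After the shade: rgb(88, 85, 104) = #585568.
A 29% tone moves each channel 29% toward 128:
  R: 88 + 0.29×(128−88) = 88 + 11.6 = 99.6 → 100
  G: 85 + 0.29×(128−85) = 85 + 12.47 = 97.47 → 97
  B: 104 + 0.29×(128−104) = 104 + 6.96 = 110.96 → 111
rgb(100, 97, 111) = #64616F.

#64616F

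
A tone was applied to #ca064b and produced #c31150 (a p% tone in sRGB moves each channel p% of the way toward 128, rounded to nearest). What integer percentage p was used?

#ca064b is rgb(202, 6, 75); #c31150 is rgb(195, 17, 80).
On the G channel (widest range): 17 ≈ 6 + (p/100)(128 − 6), so p ≈ 100×(17 − 6)/(128 − 6) = 1100/122 = 9.02.
p = 9 reproduces all three channels after rounding.

9%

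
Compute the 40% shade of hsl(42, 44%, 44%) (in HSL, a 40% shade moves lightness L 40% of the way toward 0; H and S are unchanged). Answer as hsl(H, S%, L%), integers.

hsl(42, 44%, 26%)

L moves 40% from 44 toward 0: 44 − 17.6 = 26.4 → 26.
H and S are unchanged.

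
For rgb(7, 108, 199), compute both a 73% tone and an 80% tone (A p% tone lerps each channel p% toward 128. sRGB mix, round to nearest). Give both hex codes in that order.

73% tone:
  R: 7 + 88.33 = 95.33 → 95
  G: 108 + 14.6 = 122.6 → 123
  B: 199 + 0.73×(128−199) = 199 − 51.83 = 147.17 → 147
  → #5f7b93
80% tone:
  R: 7 + 0.8×(128−7) = 7 + 96.8 = 103.8 → 104
  G: 108 + 0.8×(128−108) = 108 + 16 = 124 → 124
  B: 199 + 0.8×(128−199) = 199 − 56.8 = 142.2 → 142
  → #687c8e

#5f7b93, #687c8e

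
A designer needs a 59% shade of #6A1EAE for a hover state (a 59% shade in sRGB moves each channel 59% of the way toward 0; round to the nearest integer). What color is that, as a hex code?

#6A1EAE is rgb(106, 30, 174).
Per channel, c → c + 0.59(0 − c):
  R: 106 + 0.59×(0−106) = 106 − 62.54 = 43.46 → 43
  G: 30 + 0.59×(0−30) = 30 − 17.7 = 12.3 → 12
  B: 174 + 0.59×(0−174) = 174 − 102.66 = 71.34 → 71
rgb(43, 12, 71) = #2B0C47.

#2B0C47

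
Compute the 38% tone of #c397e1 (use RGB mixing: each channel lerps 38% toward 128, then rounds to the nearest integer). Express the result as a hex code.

#aa8ebc

#c397e1 is rgb(195, 151, 225).
Lerp each channel 38% toward 128:
  R: 195 + 0.38×(128−195) = 195 − 25.46 = 169.54 → 170
  G: 151 + 0.38×(128−151) = 151 − 8.74 = 142.26 → 142
  B: 225 − 36.86 = 188.14 → 188
rgb(170, 142, 188) = #aa8ebc.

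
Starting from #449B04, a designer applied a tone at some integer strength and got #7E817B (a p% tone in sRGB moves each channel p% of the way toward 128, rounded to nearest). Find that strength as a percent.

#449B04 is rgb(68, 155, 4); #7E817B is rgb(126, 129, 123).
On the B channel (widest range): 123 ≈ 4 + (p/100)(128 − 4), so p ≈ 100×(123 − 4)/(128 − 4) = 11900/124 = 95.97.
p = 96 reproduces all three channels after rounding.

96%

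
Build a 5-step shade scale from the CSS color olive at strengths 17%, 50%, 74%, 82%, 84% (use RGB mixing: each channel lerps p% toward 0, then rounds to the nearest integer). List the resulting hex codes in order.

CSS olive is rgb(128, 128, 0).
17%: (128 − 21.76 = 106.24→106, 128 − 21.76 = 106.24→106, 0→0) → #6A6A00
50%: (128 − 64 = 64→64, 128 − 64 = 64→64, 0→0) → #404000
74%: (128 − 94.72 = 33.28→33, 128 − 94.72 = 33.28→33, 0→0) → #212100
82%: (128 − 104.96 = 23.04→23, 128 − 104.96 = 23.04→23, 0→0) → #171700
84%: (128 − 107.52 = 20.48→20, 128 − 107.52 = 20.48→20, 0→0) → #141400

#6A6A00, #404000, #212100, #171700, #141400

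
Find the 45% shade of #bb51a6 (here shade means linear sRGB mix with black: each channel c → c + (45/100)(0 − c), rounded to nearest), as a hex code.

#bb51a6 is rgb(187, 81, 166).
A 45% shade moves each channel 45% toward 0:
  R: 187 + 0.45×(0−187) = 187 − 84.15 = 102.85 → 103
  G: 81 + 0.45×(0−81) = 81 − 36.45 = 44.55 → 45
  B: 166 − 74.7 = 91.3 → 91
rgb(103, 45, 91) = #672d5b.

#672d5b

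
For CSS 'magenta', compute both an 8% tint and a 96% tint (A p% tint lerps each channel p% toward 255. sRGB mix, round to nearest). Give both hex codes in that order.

CSS magenta is rgb(255, 0, 255).
8% tint:
  R: 255 + 0.08×(255−255) = 255 + 0 = 255 → 255
  G: 0 + 0.08×(255−0) = 0 + 20.4 = 20.4 → 20
  B: 255 + 0.08×(255−255) = 255 + 0 = 255 → 255
  → #ff14ff
96% tint:
  R: 255 + 0 = 255 → 255
  G: 0 + 0.96×(255−0) = 0 + 244.8 = 244.8 → 245
  B: 255 + 0.96×(255−255) = 255 + 0 = 255 → 255
  → #fff5ff

#ff14ff, #fff5ff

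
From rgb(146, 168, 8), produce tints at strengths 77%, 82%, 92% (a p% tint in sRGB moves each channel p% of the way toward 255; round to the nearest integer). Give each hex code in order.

77%: (146 + 83.93 = 229.93→230, 168 + 66.99 = 234.99→235, 8 + 190.19 = 198.19→198) → #E6EBC6
82%: (146 + 89.38 = 235.38→235, 168 + 71.34 = 239.34→239, 8 + 202.54 = 210.54→211) → #EBEFD3
92%: (146 + 100.28 = 246.28→246, 168 + 80.04 = 248.04→248, 8 + 227.24 = 235.24→235) → #F6F8EB

#E6EBC6, #EBEFD3, #F6F8EB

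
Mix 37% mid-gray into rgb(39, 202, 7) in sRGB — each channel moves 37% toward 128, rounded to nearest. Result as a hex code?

#48AF34

A 37% tone moves each channel 37% toward 128:
  R: 39 + 0.37×(128−39) = 39 + 32.93 = 71.93 → 72
  G: 202 + 0.37×(128−202) = 202 − 27.38 = 174.62 → 175
  B: 7 + 44.77 = 51.77 → 52
rgb(72, 175, 52) = #48AF34.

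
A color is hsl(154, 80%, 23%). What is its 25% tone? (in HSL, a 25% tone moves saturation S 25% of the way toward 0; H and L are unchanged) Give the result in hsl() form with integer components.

hsl(154, 60%, 23%)

S moves 25% from 80 toward 0: 80 − 20 = 60 → 60.
H and L are unchanged.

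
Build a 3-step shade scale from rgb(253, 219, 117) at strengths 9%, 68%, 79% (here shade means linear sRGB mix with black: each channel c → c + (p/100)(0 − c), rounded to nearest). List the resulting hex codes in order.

9%: (253 − 22.77 = 230.23→230, 219 − 19.71 = 199.29→199, 117 − 10.53 = 106.47→106) → #e6c76a
68%: (253 − 172.04 = 80.96→81, 219 − 148.92 = 70.08→70, 117 − 79.56 = 37.44→37) → #514625
79%: (253 − 199.87 = 53.13→53, 219 − 173.01 = 45.99→46, 117 − 92.43 = 24.57→25) → #352e19

#e6c76a, #514625, #352e19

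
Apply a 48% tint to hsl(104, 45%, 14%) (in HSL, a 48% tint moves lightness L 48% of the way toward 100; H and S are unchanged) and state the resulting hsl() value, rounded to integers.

L moves 48% from 14 toward 100: 14 + 41.28 = 55.28 → 55.
H and S are unchanged.

hsl(104, 45%, 55%)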